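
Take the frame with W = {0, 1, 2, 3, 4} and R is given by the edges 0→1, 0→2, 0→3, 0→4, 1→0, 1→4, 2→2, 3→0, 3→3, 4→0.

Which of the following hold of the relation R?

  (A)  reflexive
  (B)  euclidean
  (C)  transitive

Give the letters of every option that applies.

(A) not reflexive: not 0 R 0.
(B) not euclidean: 0 R 1 and 0 R 2 but not 1 R 2.
(C) not transitive: 0 R 1 and 1 R 0 but not 0 R 0.

none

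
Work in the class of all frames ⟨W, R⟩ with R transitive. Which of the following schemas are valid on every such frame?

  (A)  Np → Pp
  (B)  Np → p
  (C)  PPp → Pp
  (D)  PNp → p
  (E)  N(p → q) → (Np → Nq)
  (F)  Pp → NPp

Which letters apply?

C, E

(A) Np → Pp is axiom D; it is valid on a frame exactly when R is serial. Such an R need not be serial, so not valid.
(B) Np → p (axiom T) characterises the reflexive frames. Such an R need not be reflexive — not valid.
(C) PPp → Pp (the dual of axiom 4) characterises the transitive frames. Every such R is transitive — valid.
(D) the dual of axiom B: valid iff R is symmetric. Such an R need not be symmetric — not valid.
(E) N(p → q) → (Np → Nq) is the K axiom; it holds on all frames — valid.
(F) Pp → NPp is axiom 5; it is valid on a frame exactly when R is euclidean. Such an R need not be euclidean, so not valid.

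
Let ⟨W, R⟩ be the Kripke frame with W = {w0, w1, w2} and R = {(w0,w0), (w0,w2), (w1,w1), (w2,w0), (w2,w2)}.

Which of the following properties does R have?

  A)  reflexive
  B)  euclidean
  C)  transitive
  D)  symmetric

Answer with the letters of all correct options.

A, B, C, D

(A) reflexive: each world relates to itself.
(B) euclidean: any two R-successors of the same world are R-related.
(C) transitive: R is closed under composition.
(D) symmetric: every R-edge is matched by its reverse.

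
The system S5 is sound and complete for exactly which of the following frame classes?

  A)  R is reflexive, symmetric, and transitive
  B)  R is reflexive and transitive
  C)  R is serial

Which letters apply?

(A) S5 is sound and complete for exactly this class.
(B) this class determines S4, not S5.
(C) this class determines D, not S5.

A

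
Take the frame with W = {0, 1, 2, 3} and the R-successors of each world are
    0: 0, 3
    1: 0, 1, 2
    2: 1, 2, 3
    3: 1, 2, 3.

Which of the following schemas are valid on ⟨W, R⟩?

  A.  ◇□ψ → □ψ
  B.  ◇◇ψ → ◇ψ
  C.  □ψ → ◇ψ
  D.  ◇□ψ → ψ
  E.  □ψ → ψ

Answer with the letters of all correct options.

C, E

R is reflexive: each world relates to itself.
R is not symmetric: 0 R 3 but not 3 R 0.
R is not transitive: 0 R 3 and 3 R 1 but not 0 R 1.
R is not euclidean: 0 R 3 and 0 R 0 but not 3 R 0.
R is serial: every world has an R-successor.
(A) the dual of axiom 5: valid iff R is euclidean. R is not euclidean — not valid.
(B) ◇◇ψ → ◇ψ is the dual of axiom 4, which corresponds to transitivity. R is not transitive — not valid.
(C) □ψ → ◇ψ is axiom D, which corresponds to seriality. R is serial — valid.
(D) ◇□ψ → ψ (the dual of axiom B) characterises the symmetric frames. R is not symmetric — not valid.
(E) □ψ → ψ is axiom T; it is valid on a frame exactly when R is reflexive. R is reflexive, so valid.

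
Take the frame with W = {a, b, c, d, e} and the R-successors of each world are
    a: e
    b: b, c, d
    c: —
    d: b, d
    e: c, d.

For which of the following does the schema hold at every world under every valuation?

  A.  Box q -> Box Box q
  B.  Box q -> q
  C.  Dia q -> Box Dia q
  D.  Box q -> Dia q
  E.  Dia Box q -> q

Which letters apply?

none

R is not reflexive: not a R a.
R is not symmetric: a R e but not e R a.
R is not transitive: a R e and e R c but not a R c.
R is not euclidean: b R c and b R b but not c R b.
R is not serial: c has no R-successor.
(A) Box q -> Box Box q is axiom 4; it is valid on a frame exactly when R is transitive. R is not transitive, so not valid.
(B) Box q -> q is axiom T, which corresponds to reflexivity. R is not reflexive — not valid.
(C) Dia q -> Box Dia q is axiom 5; it is valid on a frame exactly when R is euclidean. R is not euclidean, so not valid.
(D) Box q -> Dia q is axiom D, which corresponds to seriality. R is not serial — not valid.
(E) the dual of axiom B: valid iff R is symmetric. R is not symmetric — not valid.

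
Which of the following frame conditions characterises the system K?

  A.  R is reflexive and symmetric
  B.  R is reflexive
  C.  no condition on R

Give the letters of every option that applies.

C

(A) this class determines B (= KTB), not K.
(B) this class determines T (= KT), not K.
(C) K is sound and complete for exactly this class.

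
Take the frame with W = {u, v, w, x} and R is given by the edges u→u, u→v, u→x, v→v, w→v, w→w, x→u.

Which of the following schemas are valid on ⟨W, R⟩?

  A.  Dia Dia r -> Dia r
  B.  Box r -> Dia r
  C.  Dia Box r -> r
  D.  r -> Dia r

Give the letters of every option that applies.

R is not reflexive: not x R x.
R is not symmetric: u R v but not v R u.
R is not transitive: x R u and u R v but not x R v.
R is serial: every world has an R-successor.
(A) the dual of axiom 4: valid iff R is transitive. R is not transitive — not valid.
(B) Box r -> Dia r is axiom D, which corresponds to seriality. R is serial — valid.
(C) Dia Box r -> r (the dual of axiom B) characterises the symmetric frames. R is not symmetric — not valid.
(D) r -> Dia r is the dual of axiom T, which corresponds to reflexivity. R is not reflexive — not valid.

B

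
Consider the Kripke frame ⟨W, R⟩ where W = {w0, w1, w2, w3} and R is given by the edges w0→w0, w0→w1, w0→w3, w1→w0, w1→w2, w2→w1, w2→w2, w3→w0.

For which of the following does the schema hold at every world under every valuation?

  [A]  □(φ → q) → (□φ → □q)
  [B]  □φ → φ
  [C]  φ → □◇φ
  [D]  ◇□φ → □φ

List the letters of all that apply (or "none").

R is not reflexive: not w1 R w1.
R is symmetric: every R-edge is matched by its reverse.
R is not euclidean: w0 R w1 and w0 R w3 but not w1 R w3.
(A) □(φ → q) → (□φ → □q) is the K axiom; it holds on all frames — valid.
(B) axiom T: valid iff R is reflexive. R is not reflexive — not valid.
(C) φ → □◇φ is axiom B; it is valid on a frame exactly when R is symmetric. R is symmetric, so valid.
(D) ◇□φ → □φ (the dual of axiom 5) characterises the euclidean frames. R is not euclidean — not valid.

A, C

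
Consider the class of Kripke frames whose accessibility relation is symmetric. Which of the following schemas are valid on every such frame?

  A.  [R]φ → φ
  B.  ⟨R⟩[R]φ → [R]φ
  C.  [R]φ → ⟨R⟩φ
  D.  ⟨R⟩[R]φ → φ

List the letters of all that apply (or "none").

D

(A) [R]φ → φ is axiom T; it is valid on a frame exactly when R is reflexive. Such an R need not be reflexive, so not valid.
(B) the dual of axiom 5: valid iff R is euclidean. Such an R need not be euclidean — not valid.
(C) [R]φ → ⟨R⟩φ is axiom D; it is valid on a frame exactly when R is serial. Such an R need not be serial, so not valid.
(D) ⟨R⟩[R]φ → φ (the dual of axiom B) characterises the symmetric frames. Every such R is symmetric — valid.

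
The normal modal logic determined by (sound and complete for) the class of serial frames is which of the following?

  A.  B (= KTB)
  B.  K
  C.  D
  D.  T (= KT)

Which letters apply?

C

(A) B (= KTB) is determined by the class of reflexive and symmetric frames.
(B) K is determined by the class of arbitrary frames.
(C) D is determined by exactly this class.
(D) T (= KT) is determined by the class of reflexive frames.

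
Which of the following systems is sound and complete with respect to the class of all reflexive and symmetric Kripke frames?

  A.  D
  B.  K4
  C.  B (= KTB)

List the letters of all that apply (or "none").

(A) D is determined by the class of serial frames.
(B) K4 is determined by the class of transitive frames.
(C) B (= KTB) is determined by exactly this class.

C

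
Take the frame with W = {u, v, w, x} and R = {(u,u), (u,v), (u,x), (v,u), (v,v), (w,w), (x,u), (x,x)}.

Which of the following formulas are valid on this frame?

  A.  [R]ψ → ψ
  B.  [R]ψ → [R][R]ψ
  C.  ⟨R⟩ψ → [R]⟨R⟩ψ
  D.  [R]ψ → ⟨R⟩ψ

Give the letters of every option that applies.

R is reflexive: each world relates to itself.
R is not transitive: v R u and u R x but not v R x.
R is not euclidean: u R v and u R x but not v R x.
R is serial: every world has an R-successor.
(A) [R]ψ → ψ is axiom T; it is valid on a frame exactly when R is reflexive. R is reflexive, so valid.
(B) [R]ψ → [R][R]ψ (axiom 4) characterises the transitive frames. R is not transitive — not valid.
(C) ⟨R⟩ψ → [R]⟨R⟩ψ (axiom 5) characterises the euclidean frames. R is not euclidean — not valid.
(D) [R]ψ → ⟨R⟩ψ is axiom D; it is valid on a frame exactly when R is serial. R is serial, so valid.

A, D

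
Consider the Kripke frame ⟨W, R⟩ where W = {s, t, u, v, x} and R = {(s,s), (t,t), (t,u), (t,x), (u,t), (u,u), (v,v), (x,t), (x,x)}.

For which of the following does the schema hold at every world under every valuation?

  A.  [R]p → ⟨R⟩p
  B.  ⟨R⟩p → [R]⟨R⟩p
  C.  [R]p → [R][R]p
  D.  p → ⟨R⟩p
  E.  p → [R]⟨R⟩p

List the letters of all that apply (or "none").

R is reflexive: each world relates to itself.
R is symmetric: every R-edge is matched by its reverse.
R is not transitive: u R t and t R x but not u R x.
R is not euclidean: t R u and t R x but not u R x.
R is serial: every world has an R-successor.
(A) axiom D: valid iff R is serial. R is serial — valid.
(B) ⟨R⟩p → [R]⟨R⟩p (axiom 5) characterises the euclidean frames. R is not euclidean — not valid.
(C) [R]p → [R][R]p is axiom 4, which corresponds to transitivity. R is not transitive — not valid.
(D) the dual of axiom T: valid iff R is reflexive. R is reflexive — valid.
(E) p → [R]⟨R⟩p is axiom B; it is valid on a frame exactly when R is symmetric. R is symmetric, so valid.

A, D, E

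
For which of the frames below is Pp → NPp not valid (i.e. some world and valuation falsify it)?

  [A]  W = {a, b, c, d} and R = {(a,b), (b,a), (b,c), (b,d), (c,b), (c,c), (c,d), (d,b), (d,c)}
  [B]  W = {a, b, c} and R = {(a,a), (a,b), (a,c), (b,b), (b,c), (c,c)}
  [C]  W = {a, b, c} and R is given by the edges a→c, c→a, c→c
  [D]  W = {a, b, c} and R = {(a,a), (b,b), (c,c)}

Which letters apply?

A, B, C

The schema Pp → NPp is axiom 5; it is valid on a frame iff R is euclidean.
(A) R is not euclidean (b R a and b R c but not a R c), so the schema fails here.
(B) R is not euclidean (a R b and a R a but not b R a), so the schema fails here.
(C) R is not euclidean (c R a and c R a but not a R a), so the schema fails here.
(D) R is euclidean (any two R-successors of the same world are R-related), so the schema is valid here.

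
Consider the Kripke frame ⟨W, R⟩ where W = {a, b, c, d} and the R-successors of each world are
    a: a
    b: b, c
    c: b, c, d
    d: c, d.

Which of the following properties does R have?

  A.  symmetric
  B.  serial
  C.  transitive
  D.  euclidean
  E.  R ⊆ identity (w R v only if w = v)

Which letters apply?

A, B

(A) symmetric: every R-edge is matched by its reverse.
(B) serial: every world has an R-successor.
(C) not transitive: b R c and c R d but not b R d.
(D) not euclidean: c R b and c R d but not b R d.
(E) not ⊆ identity: b R c with b ≠ c.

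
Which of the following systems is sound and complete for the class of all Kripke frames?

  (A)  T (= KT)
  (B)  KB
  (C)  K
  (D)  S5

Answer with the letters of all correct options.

(A) T (= KT) is determined by the class of reflexive frames.
(B) KB is determined by the class of symmetric frames.
(C) K is determined by exactly this class.
(D) S5 is determined by the class of reflexive, symmetric, and transitive frames.

C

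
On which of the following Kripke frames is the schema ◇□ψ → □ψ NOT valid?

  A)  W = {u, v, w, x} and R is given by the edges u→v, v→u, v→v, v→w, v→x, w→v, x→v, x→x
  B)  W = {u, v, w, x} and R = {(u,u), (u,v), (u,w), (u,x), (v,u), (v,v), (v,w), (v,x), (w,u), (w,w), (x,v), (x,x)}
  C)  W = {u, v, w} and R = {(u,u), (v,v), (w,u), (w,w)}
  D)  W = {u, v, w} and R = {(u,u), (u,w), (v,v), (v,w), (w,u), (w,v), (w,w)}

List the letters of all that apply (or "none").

The schema ◇□ψ → □ψ is the dual of axiom 5; it is valid on a frame iff R is euclidean.
(A) R is not euclidean (v R u and v R w but not u R w), so the schema fails here.
(B) R is not euclidean (u R w and u R v but not w R v), so the schema fails here.
(C) R is not euclidean (w R u and w R w but not u R w), so the schema fails here.
(D) R is not euclidean (w R u and w R v but not u R v), so the schema fails here.

A, B, C, D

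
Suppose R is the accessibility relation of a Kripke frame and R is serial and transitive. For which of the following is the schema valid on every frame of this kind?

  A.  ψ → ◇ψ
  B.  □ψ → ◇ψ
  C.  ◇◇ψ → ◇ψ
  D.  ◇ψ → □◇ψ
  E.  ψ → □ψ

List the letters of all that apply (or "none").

(A) ψ → ◇ψ is the dual of axiom T, which corresponds to reflexivity. Such an R need not be reflexive — not valid.
(B) □ψ → ◇ψ (axiom D) characterises the serial frames. Every such R is serial — valid.
(C) ◇◇ψ → ◇ψ (the dual of axiom 4) characterises the transitive frames. Every such R is transitive — valid.
(D) ◇ψ → □◇ψ is axiom 5; it is valid on a frame exactly when R is euclidean. Such an R need not be euclidean, so not valid.
(E) ψ → □ψ (equivalent to ◇p→p) corresponds to R being a subset of the identity. Such an R need not be a subset of the identity, so not valid.

B, C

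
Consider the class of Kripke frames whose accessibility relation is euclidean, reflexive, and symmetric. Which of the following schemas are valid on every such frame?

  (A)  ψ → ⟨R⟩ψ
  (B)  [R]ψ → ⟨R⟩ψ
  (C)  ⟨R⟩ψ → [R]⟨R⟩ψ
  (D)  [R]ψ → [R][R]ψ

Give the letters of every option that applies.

A relation that is euclidean, reflexive, and symmetric is also serial and transitive.
(A) ψ → ⟨R⟩ψ is the dual of axiom T; it is valid on a frame exactly when R is reflexive. Every such R is reflexive, so valid.
(B) [R]ψ → ⟨R⟩ψ is axiom D, which corresponds to seriality. Every such R is serial — valid.
(C) ⟨R⟩ψ → [R]⟨R⟩ψ is axiom 5; it is valid on a frame exactly when R is euclidean. Every such R is euclidean, so valid.
(D) axiom 4: valid iff R is transitive. Every such R is transitive — valid.

A, B, C, D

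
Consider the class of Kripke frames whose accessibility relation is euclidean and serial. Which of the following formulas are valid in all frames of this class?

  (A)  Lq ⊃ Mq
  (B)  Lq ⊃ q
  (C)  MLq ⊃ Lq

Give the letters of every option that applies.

A, C

(A) axiom D: valid iff R is serial. Every such R is serial — valid.
(B) Lq ⊃ q is axiom T; it is valid on a frame exactly when R is reflexive. Such an R need not be reflexive, so not valid.
(C) the dual of axiom 5: valid iff R is euclidean. Every such R is euclidean — valid.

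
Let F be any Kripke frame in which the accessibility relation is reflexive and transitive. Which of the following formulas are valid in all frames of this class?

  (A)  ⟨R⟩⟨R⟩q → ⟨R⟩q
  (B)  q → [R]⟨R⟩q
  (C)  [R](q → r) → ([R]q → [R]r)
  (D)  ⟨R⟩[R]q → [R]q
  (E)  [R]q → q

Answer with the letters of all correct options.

A, C, E

Reflexive relations are serial.
(A) the dual of axiom 4: valid iff R is transitive. Every such R is transitive — valid.
(B) axiom B: valid iff R is symmetric. Such an R need not be symmetric — not valid.
(C) [R](q → r) → ([R]q → [R]r) is the K axiom; it holds on all frames — valid.
(D) the dual of axiom 5: valid iff R is euclidean. Such an R need not be euclidean — not valid.
(E) axiom T: valid iff R is reflexive. Every such R is reflexive — valid.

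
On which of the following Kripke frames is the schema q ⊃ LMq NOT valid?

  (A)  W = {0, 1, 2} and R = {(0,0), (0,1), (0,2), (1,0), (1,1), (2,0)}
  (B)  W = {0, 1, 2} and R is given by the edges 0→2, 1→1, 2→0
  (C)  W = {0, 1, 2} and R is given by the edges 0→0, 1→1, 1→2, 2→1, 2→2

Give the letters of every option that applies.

The schema q ⊃ LMq is axiom B; it is valid on a frame iff R is symmetric.
(A) R is symmetric (every R-edge is matched by its reverse), so the schema is valid here.
(B) R is symmetric (every R-edge is matched by its reverse), so the schema is valid here.
(C) R is symmetric (every R-edge is matched by its reverse), so the schema is valid here.

none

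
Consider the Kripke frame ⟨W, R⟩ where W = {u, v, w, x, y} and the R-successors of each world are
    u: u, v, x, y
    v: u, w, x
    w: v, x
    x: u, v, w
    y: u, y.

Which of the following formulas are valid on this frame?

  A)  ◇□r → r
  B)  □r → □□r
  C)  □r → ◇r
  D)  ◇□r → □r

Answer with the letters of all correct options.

A, C

R is symmetric: every R-edge is matched by its reverse.
R is not transitive: u R v and v R w but not u R w.
R is not euclidean: u R v and u R y but not v R y.
R is serial: every world has an R-successor.
(A) ◇□r → r (the dual of axiom B) characterises the symmetric frames. R is symmetric — valid.
(B) □r → □□r (axiom 4) characterises the transitive frames. R is not transitive — not valid.
(C) □r → ◇r is axiom D, which corresponds to seriality. R is serial — valid.
(D) ◇□r → □r is the dual of axiom 5, which corresponds to the euclidean property. R is not euclidean — not valid.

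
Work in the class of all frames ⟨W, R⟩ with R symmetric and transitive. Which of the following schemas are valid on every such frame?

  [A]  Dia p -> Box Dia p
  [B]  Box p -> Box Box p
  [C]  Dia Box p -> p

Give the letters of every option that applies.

A symmetric transitive relation is euclidean (uRv and uRw give vRu by symmetry, then vRw by transitivity).
(A) Dia p -> Box Dia p (axiom 5) characterises the euclidean frames. Every such R is euclidean — valid.
(B) Box p -> Box Box p is axiom 4; it is valid on a frame exactly when R is transitive. Every such R is transitive, so valid.
(C) Dia Box p -> p (the dual of axiom B) characterises the symmetric frames. Every such R is symmetric — valid.

A, B, C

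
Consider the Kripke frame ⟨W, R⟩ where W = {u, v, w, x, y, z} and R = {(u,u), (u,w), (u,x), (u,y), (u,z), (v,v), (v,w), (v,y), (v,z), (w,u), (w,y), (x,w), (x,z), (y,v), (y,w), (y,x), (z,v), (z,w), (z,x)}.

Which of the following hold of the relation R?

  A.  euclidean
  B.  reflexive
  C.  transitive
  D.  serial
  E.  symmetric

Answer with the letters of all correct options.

(A) not euclidean: u R w and u R x but not w R x.
(B) not reflexive: not w R w.
(C) not transitive: u R y and y R v but not u R v.
(D) serial: every world has an R-successor.
(E) not symmetric: u R x but not x R u.

D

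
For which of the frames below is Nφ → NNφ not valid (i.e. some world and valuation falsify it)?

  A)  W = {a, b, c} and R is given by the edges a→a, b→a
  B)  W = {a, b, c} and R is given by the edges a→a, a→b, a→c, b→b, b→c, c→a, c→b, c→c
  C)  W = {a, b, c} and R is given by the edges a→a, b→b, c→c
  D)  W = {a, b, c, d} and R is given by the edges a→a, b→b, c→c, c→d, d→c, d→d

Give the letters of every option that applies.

B

The schema Nφ → NNφ is axiom 4; it is valid on a frame iff R is transitive.
(A) R is transitive (R is closed under composition), so the schema is valid here.
(B) R is not transitive (b R c and c R a but not b R a), so the schema fails here.
(C) R is transitive (R is closed under composition), so the schema is valid here.
(D) R is transitive (R is closed under composition), so the schema is valid here.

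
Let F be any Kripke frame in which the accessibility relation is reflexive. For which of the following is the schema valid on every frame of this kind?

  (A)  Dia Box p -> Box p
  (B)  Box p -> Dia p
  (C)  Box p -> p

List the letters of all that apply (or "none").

A reflexive relation is serial.
(A) Dia Box p -> Box p is the dual of axiom 5; it is valid on a frame exactly when R is euclidean. Such an R need not be euclidean, so not valid.
(B) Box p -> Dia p is axiom D; it is valid on a frame exactly when R is serial. Every such R is serial, so valid.
(C) Box p -> p (axiom T) characterises the reflexive frames. Every such R is reflexive — valid.

B, C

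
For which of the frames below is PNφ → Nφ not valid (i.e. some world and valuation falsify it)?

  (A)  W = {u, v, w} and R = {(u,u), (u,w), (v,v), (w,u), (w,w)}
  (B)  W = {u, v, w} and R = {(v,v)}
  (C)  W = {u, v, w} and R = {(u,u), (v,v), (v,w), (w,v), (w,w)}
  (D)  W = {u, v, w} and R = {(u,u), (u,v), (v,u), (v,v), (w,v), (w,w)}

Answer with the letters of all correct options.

D

The schema PNφ → Nφ is the dual of axiom 5; it is valid on a frame iff R is euclidean.
(A) R is euclidean (any two R-successors of the same world are R-related), so the schema is valid here.
(B) R is euclidean (any two R-successors of the same world are R-related), so the schema is valid here.
(C) R is euclidean (any two R-successors of the same world are R-related), so the schema is valid here.
(D) R is not euclidean (w R v and w R w but not v R w), so the schema fails here.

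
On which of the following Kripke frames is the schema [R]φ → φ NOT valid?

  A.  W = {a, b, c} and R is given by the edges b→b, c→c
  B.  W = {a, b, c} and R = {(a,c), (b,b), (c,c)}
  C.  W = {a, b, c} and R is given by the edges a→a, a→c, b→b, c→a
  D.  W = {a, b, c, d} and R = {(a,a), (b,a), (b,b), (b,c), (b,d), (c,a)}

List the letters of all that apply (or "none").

A, B, C, D

The schema [R]φ → φ is axiom T; it is valid on a frame iff R is reflexive.
(A) R is not reflexive (not a R a), so the schema fails here.
(B) R is not reflexive (not a R a), so the schema fails here.
(C) R is not reflexive (not c R c), so the schema fails here.
(D) R is not reflexive (not c R c), so the schema fails here.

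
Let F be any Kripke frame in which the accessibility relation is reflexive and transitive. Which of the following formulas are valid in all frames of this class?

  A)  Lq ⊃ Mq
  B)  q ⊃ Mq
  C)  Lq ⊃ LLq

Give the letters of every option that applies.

Reflexive relations are serial.
(A) Lq ⊃ Mq is axiom D, which corresponds to seriality. Every such R is serial — valid.
(B) q ⊃ Mq is the dual of axiom T, which corresponds to reflexivity. Every such R is reflexive — valid.
(C) axiom 4: valid iff R is transitive. Every such R is transitive — valid.

A, B, C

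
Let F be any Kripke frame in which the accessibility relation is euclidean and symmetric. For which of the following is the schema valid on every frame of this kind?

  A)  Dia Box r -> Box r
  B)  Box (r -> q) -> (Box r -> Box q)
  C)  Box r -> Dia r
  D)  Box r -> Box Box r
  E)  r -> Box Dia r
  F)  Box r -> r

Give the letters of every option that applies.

A, B, D, E

A symmetric euclidean relation is transitive (uRv and vRw give vRu by symmetry, then uRw by the euclidean condition, applied at v).
(A) Dia Box r -> Box r (the dual of axiom 5) characterises the euclidean frames. Every such R is euclidean — valid.
(B) Box (r -> q) -> (Box r -> Box q) is axiom K, valid on every Kripke frame — valid.
(C) Box r -> Dia r is axiom D, which corresponds to seriality. Such an R need not be serial — not valid.
(D) Box r -> Box Box r is axiom 4; it is valid on a frame exactly when R is transitive. Every such R is transitive, so valid.
(E) r -> Box Dia r (axiom B) characterises the symmetric frames. Every such R is symmetric — valid.
(F) Box r -> r is axiom T, which corresponds to reflexivity. Such an R need not be reflexive — not valid.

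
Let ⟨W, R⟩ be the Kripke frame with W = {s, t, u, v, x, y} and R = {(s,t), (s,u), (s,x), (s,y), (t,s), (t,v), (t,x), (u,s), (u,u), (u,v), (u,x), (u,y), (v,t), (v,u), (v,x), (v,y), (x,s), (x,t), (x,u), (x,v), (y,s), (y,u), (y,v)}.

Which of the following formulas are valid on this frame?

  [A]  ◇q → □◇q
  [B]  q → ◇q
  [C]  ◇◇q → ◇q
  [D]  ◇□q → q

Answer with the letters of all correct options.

R is not reflexive: not s R s.
R is symmetric: every R-edge is matched by its reverse.
R is not transitive: s R t and t R s but not s R s.
R is not euclidean: s R t and s R u but not t R u.
(A) ◇q → □◇q is axiom 5; it is valid on a frame exactly when R is euclidean. R is not euclidean, so not valid.
(B) q → ◇q is the dual of axiom T, which corresponds to reflexivity. R is not reflexive — not valid.
(C) ◇◇q → ◇q is the dual of axiom 4; it is valid on a frame exactly when R is transitive. R is not transitive, so not valid.
(D) ◇□q → q (the dual of axiom B) characterises the symmetric frames. R is symmetric — valid.

D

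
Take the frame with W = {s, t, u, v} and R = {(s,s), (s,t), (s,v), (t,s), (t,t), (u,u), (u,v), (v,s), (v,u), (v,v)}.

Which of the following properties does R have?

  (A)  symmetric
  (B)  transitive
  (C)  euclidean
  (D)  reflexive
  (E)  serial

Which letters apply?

A, D, E

(A) symmetric: every R-edge is matched by its reverse.
(B) not transitive: s R v and v R u but not s R u.
(C) not euclidean: s R t and s R v but not t R v.
(D) reflexive: each world relates to itself.
(E) serial: every world has an R-successor.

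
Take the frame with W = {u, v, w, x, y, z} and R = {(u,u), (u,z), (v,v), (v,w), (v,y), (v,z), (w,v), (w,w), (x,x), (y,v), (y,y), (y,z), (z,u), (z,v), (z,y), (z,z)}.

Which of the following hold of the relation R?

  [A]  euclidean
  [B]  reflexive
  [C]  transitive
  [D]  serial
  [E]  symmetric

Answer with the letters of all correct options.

(A) not euclidean: v R w and v R y but not w R y.
(B) reflexive: each world relates to itself.
(C) not transitive: u R z and z R v but not u R v.
(D) serial: every world has an R-successor.
(E) symmetric: every R-edge is matched by its reverse.

B, D, E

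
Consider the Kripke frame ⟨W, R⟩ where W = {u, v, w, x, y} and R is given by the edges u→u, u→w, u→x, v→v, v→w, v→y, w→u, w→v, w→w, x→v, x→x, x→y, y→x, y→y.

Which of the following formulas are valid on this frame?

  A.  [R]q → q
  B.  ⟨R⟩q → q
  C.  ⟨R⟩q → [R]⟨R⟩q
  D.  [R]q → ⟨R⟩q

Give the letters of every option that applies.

A, D

R is reflexive: each world relates to itself.
R is not euclidean: u R w and u R x but not w R x.
R is serial: every world has an R-successor.
R is not a subset of the identity: u R w with u ≠ w.
(A) [R]q → q is axiom T; it is valid on a frame exactly when R is reflexive. R is reflexive, so valid.
(B) ⟨R⟩q → q (the converse of T) corresponds to R being a subset of the identity. Here R ⊄ identity, so not valid.
(C) ⟨R⟩q → [R]⟨R⟩q (axiom 5) characterises the euclidean frames. R is not euclidean — not valid.
(D) [R]q → ⟨R⟩q is axiom D, which corresponds to seriality. R is serial — valid.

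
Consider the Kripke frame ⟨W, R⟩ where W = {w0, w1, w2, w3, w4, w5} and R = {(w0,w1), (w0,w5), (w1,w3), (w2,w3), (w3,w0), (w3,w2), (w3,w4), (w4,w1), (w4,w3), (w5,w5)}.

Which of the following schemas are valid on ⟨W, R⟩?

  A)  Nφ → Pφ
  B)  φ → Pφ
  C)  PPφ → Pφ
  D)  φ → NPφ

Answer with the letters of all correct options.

R is not reflexive: not w0 R w0.
R is not symmetric: w0 R w1 but not w1 R w0.
R is not transitive: w0 R w1 and w1 R w3 but not w0 R w3.
R is serial: every world has an R-successor.
(A) Nφ → Pφ is axiom D, which corresponds to seriality. R is serial — valid.
(B) φ → Pφ is the dual of axiom T; it is valid on a frame exactly when R is reflexive. R is not reflexive, so not valid.
(C) PPφ → Pφ is the dual of axiom 4; it is valid on a frame exactly when R is transitive. R is not transitive, so not valid.
(D) φ → NPφ is axiom B; it is valid on a frame exactly when R is symmetric. R is not symmetric, so not valid.

A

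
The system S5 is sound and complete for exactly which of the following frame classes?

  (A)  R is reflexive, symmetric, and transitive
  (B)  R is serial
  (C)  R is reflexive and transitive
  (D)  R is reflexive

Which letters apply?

(A) S5 is sound and complete for exactly this class.
(B) this class determines D, not S5.
(C) this class determines S4, not S5.
(D) this class determines T (= KT), not S5.

A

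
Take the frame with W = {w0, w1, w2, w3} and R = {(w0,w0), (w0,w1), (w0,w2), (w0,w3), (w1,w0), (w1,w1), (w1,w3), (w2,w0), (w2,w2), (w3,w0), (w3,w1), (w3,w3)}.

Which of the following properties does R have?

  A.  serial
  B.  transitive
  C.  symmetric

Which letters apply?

A, C

(A) serial: every world has an R-successor.
(B) not transitive: w1 R w0 and w0 R w2 but not w1 R w2.
(C) symmetric: every R-edge is matched by its reverse.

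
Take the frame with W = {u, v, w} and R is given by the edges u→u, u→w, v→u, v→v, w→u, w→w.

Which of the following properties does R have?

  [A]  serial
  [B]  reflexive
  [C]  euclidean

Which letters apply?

(A) serial: every world has an R-successor.
(B) reflexive: each world relates to itself.
(C) not euclidean: v R u and v R v but not u R v.

A, B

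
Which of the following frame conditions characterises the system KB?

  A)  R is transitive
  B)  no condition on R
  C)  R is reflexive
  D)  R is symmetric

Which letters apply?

(A) this class determines K4, not KB.
(B) this class determines K, not KB.
(C) this class determines T (= KT), not KB.
(D) KB is sound and complete for exactly this class.

D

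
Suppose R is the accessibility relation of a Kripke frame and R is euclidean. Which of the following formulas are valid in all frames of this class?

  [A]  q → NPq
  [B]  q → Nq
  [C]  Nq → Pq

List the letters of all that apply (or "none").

none

(A) q → NPq is axiom B; it is valid on a frame exactly when R is symmetric. Such an R need not be symmetric, so not valid.
(B) q → Nq is valid only on frames where every R-edge is a self-loop. Such an R need not be a subset of the identity — not valid.
(C) Nq → Pq (axiom D) characterises the serial frames. Such an R need not be serial — not valid.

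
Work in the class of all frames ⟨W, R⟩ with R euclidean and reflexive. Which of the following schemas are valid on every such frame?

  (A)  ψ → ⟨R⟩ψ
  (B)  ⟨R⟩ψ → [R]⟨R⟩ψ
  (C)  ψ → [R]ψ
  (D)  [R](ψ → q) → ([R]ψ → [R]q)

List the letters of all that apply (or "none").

A reflexive euclidean relation is also symmetric (from wRw and wRv the euclidean condition gives vRw) and hence transitive; it is an equivalence relation.
(A) the dual of axiom T: valid iff R is reflexive. Every such R is reflexive — valid.
(B) ⟨R⟩ψ → [R]⟨R⟩ψ is axiom 5, which corresponds to the euclidean property. Every such R is euclidean — valid.
(C) ψ → [R]ψ is equivalent to ◇p→p; it holds exactly when R ⊆ identity. Such an R need not be a subset of the identity — not valid.
(D) this is just K, valid on every normal frame.

A, B, D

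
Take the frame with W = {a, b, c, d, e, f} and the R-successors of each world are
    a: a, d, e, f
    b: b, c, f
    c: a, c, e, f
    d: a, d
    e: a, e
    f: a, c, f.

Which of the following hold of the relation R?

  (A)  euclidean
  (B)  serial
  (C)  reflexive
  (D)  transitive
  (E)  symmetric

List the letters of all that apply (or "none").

(A) not euclidean: a R d and a R e but not d R e.
(B) serial: every world has an R-successor.
(C) reflexive: each world relates to itself.
(D) not transitive: a R f and f R c but not a R c.
(E) not symmetric: b R c but not c R b.

B, C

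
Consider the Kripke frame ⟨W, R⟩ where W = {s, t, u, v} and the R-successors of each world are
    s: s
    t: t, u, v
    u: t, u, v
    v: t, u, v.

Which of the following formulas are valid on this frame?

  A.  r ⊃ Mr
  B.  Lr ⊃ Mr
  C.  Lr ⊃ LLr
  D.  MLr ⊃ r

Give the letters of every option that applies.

R is reflexive: each world relates to itself.
R is symmetric: every R-edge is matched by its reverse.
R is transitive: R is closed under composition.
R is serial: every world has an R-successor.
(A) r ⊃ Mr (the dual of axiom T) characterises the reflexive frames. R is reflexive — valid.
(B) Lr ⊃ Mr is axiom D, which corresponds to seriality. R is serial — valid.
(C) axiom 4: valid iff R is transitive. R is transitive — valid.
(D) MLr ⊃ r is the dual of axiom B; it is valid on a frame exactly when R is symmetric. R is symmetric, so valid.

A, B, C, D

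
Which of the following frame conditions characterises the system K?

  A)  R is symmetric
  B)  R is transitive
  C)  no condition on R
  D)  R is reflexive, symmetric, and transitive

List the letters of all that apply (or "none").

(A) this class determines KB, not K.
(B) this class determines K4, not K.
(C) K is sound and complete for exactly this class.
(D) this class determines S5, not K.

C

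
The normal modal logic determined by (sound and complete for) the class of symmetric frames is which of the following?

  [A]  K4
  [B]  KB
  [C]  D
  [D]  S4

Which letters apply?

B

(A) K4 is determined by the class of transitive frames.
(B) KB is determined by exactly this class.
(C) D is determined by the class of serial frames.
(D) S4 is determined by the class of reflexive and transitive frames.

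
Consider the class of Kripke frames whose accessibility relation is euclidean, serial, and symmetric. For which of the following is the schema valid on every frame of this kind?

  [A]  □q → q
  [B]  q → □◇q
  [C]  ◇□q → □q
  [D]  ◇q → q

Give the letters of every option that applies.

A, B, C

Serial, symmetric and euclidean together give transitive (from symmetry + euclidean) and then reflexive; the relation is an equivalence.
(A) □q → q (axiom T) characterises the reflexive frames. Every such R is reflexive — valid.
(B) q → □◇q is axiom B; it is valid on a frame exactly when R is symmetric. Every such R is symmetric, so valid.
(C) ◇□q → □q is the dual of axiom 5; it is valid on a frame exactly when R is euclidean. Every such R is euclidean, so valid.
(D) ◇q → q is valid only on frames where every R-edge is a self-loop. Such an R need not be a subset of the identity — not valid.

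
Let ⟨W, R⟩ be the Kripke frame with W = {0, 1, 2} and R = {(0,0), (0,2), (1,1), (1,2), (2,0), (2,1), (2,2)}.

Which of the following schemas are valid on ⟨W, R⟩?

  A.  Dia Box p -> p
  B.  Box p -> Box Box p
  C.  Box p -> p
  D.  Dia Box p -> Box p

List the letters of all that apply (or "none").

R is reflexive: each world relates to itself.
R is symmetric: every R-edge is matched by its reverse.
R is not transitive: 0 R 2 and 2 R 1 but not 0 R 1.
R is not euclidean: 2 R 0 and 2 R 1 but not 0 R 1.
(A) the dual of axiom B: valid iff R is symmetric. R is symmetric — valid.
(B) axiom 4: valid iff R is transitive. R is not transitive — not valid.
(C) Box p -> p is axiom T, which corresponds to reflexivity. R is reflexive — valid.
(D) the dual of axiom 5: valid iff R is euclidean. R is not euclidean — not valid.

A, C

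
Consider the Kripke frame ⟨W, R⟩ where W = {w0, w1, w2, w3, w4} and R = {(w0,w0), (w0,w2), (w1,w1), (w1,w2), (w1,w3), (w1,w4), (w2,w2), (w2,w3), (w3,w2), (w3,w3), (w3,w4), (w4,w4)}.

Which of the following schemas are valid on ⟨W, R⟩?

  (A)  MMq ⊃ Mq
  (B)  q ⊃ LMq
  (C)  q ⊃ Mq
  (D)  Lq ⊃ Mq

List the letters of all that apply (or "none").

R is reflexive: each world relates to itself.
R is not symmetric: w0 R w2 but not w2 R w0.
R is not transitive: w0 R w2 and w2 R w3 but not w0 R w3.
R is serial: every world has an R-successor.
(A) MMq ⊃ Mq is the dual of axiom 4, which corresponds to transitivity. R is not transitive — not valid.
(B) axiom B: valid iff R is symmetric. R is not symmetric — not valid.
(C) the dual of axiom T: valid iff R is reflexive. R is reflexive — valid.
(D) Lq ⊃ Mq (axiom D) characterises the serial frames. R is serial — valid.

C, D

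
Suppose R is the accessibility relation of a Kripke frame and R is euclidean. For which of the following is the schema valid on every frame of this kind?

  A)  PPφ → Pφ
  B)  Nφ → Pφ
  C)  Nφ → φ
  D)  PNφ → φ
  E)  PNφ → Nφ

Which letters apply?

E

(A) PPφ → Pφ is the dual of axiom 4, which corresponds to transitivity. Such an R need not be transitive — not valid.
(B) Nφ → Pφ is axiom D; it is valid on a frame exactly when R is serial. Such an R need not be serial, so not valid.
(C) axiom T: valid iff R is reflexive. Such an R need not be reflexive — not valid.
(D) PNφ → φ (the dual of axiom B) characterises the symmetric frames. Such an R need not be symmetric — not valid.
(E) PNφ → Nφ is the dual of axiom 5, which corresponds to the euclidean property. Every such R is euclidean — valid.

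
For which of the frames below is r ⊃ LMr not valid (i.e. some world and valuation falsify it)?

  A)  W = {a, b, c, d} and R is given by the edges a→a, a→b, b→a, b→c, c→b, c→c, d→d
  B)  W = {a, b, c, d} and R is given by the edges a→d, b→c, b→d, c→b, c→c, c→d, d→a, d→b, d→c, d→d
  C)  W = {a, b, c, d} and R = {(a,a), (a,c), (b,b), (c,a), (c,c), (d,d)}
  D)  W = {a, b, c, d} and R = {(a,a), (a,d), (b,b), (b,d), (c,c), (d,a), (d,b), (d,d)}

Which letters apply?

none

The schema r ⊃ LMr is axiom B; it is valid on a frame iff R is symmetric.
(A) R is symmetric (every R-edge is matched by its reverse), so the schema is valid here.
(B) R is symmetric (every R-edge is matched by its reverse), so the schema is valid here.
(C) R is symmetric (every R-edge is matched by its reverse), so the schema is valid here.
(D) R is symmetric (every R-edge is matched by its reverse), so the schema is valid here.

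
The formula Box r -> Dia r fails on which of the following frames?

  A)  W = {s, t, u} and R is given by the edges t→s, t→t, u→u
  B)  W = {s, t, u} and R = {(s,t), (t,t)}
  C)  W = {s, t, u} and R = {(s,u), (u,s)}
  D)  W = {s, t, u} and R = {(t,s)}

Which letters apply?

The schema Box r -> Dia r is axiom D; it is valid on a frame iff R is serial.
(A) R is not serial (s has no R-successor), so the schema fails here.
(B) R is not serial (u has no R-successor), so the schema fails here.
(C) R is not serial (t has no R-successor), so the schema fails here.
(D) R is not serial (s has no R-successor), so the schema fails here.

A, B, C, D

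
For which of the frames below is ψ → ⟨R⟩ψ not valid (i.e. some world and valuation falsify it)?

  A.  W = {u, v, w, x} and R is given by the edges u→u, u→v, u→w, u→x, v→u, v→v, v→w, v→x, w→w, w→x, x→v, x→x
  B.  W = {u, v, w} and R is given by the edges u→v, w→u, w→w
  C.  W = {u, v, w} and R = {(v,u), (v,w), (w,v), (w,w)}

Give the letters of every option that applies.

B, C

The schema ψ → ⟨R⟩ψ is the dual of axiom T; it is valid on a frame iff R is reflexive.
(A) R is reflexive (each world relates to itself), so the schema is valid here.
(B) R is not reflexive (not u R u), so the schema fails here.
(C) R is not reflexive (not u R u), so the schema fails here.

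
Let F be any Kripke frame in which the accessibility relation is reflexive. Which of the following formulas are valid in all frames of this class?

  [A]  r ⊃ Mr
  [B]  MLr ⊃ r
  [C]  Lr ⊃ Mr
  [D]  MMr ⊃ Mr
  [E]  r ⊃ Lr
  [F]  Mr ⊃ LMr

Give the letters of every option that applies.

A, C

A reflexive relation is serial.
(A) r ⊃ Mr is the dual of axiom T, which corresponds to reflexivity. Every such R is reflexive — valid.
(B) MLr ⊃ r is the dual of axiom B; it is valid on a frame exactly when R is symmetric. Such an R need not be symmetric, so not valid.
(C) Lr ⊃ Mr is axiom D; it is valid on a frame exactly when R is serial. Every such R is serial, so valid.
(D) the dual of axiom 4: valid iff R is transitive. Such an R need not be transitive — not valid.
(E) r ⊃ Lr (equivalent to ◇p→p) corresponds to R being a subset of the identity. Such an R need not be a subset of the identity, so not valid.
(F) Mr ⊃ LMr is axiom 5; it is valid on a frame exactly when R is euclidean. Such an R need not be euclidean, so not valid.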